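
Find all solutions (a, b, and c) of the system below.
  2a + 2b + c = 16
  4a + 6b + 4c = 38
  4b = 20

a = 4, b = 5, c = -2

Row-reduce the augmented matrix:
R1 ← R1 / (2).
R2 ← R2 − 4·R1.
R2 ← R2 / (2).
R1 ← R1 − 1·R2.
R3 ← R3 − 4·R2.
R3 ← R3 / (-4).
R1 ← R1 + 1/2·R3.
R2 ← R2 − 1·R3.
Reading off the reduced rows gives a = 4, b = 5, c = -2.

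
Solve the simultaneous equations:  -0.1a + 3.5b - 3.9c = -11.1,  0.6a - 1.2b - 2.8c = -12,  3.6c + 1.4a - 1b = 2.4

a = -6, b = 0, c = 3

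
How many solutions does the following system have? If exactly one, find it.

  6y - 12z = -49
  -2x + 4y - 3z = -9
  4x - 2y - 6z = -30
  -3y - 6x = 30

Row-reduce:
Swap R1 and R2.
R1 ← R1 / (-2).
R3 ← R3 − 4·R1.
R4 ← R4 + 6·R1.
R2 ← R2 / (6).
R1 ← R1 + 2·R2.
R3 ← R3 − 6·R2.
R4 ← R4 + 15·R2.
Swap R3 and R4.
R3 ← R3 / (-21).
R1 ← R1 + 5/2·R3.
R2 ← R2 + 2·R3.
Row 4 reduces to 0 = 1, a contradiction. The system is inconsistent.

no solution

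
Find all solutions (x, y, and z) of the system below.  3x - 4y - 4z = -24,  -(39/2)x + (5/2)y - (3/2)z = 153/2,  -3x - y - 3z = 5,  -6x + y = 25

no solution

Row-reduce:
R1 ← R1 / (3).
R2 ← R2 + 39/2·R1.
R3 ← R3 + 3·R1.
R4 ← R4 + 6·R1.
R2 ← R2 / (-47/2).
R1 ← R1 + 4/3·R2.
R3 ← R3 + 5·R2.
R4 ← R4 + 7·R2.
R3 ← R3 / (-54/47).
R1 ← R1 − 32/141·R3.
R2 ← R2 − 55/47·R3.
R4 ← R4 − 9/47·R3.
Row 4 reduces to 0 = 1/3, a contradiction. The system is inconsistent.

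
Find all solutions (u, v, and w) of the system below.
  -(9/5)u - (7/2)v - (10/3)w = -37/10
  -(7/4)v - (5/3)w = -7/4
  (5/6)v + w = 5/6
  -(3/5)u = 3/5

Row-reduce:
R1 ← R1 / (-9/5).
R4 ← R4 + 3/5·R1.
R2 ← R2 / (-7/4).
R1 ← R1 − 35/18·R2.
R3 ← R3 − 5/6·R2.
R4 ← R4 − 7/6·R2.
R3 ← R3 / (13/63).
R2 ← R2 − 20/21·R3.
Row 4 reduces to 0 = 2/3, a contradiction. The system is inconsistent.

no solution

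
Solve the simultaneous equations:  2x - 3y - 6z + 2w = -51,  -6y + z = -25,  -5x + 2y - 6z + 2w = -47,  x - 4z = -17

Row-reduce the augmented matrix:
R1 ← R1 / (2).
R3 ← R3 + 5·R1.
R4 ← R4 − 1·R1.
R2 ← R2 / (-6).
R1 ← R1 + 3/2·R2.
R3 ← R3 + 11/2·R2.
R4 ← R4 − 3/2·R2.
R3 ← R3 / (-263/12).
R1 ← R1 + 13/4·R3.
R2 ← R2 + 1/6·R3.
R4 ← R4 + 3/4·R3.
R4 ← R4 / (-326/263).
R1 ← R1 + 10/263·R4.
R2 ← R2 + 14/263·R4.
R3 ← R3 + 84/263·R4.
Reading off the reduced rows gives x = 3, y = 5, z = 5, w = -6.

x = 3, y = 5, z = 5, w = -6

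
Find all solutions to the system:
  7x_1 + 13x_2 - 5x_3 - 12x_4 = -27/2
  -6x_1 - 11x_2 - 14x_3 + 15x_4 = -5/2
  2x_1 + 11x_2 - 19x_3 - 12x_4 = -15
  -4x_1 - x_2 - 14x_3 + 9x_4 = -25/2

Row-reduce the augmented matrix:
R1 ← R1 / (7).
R2 ← R2 + 6·R1.
R3 ← R3 − 2·R1.
R4 ← R4 + 4·R1.
R2 ← R2 / (1/7).
R1 ← R1 − 13/7·R2.
R3 ← R3 − 51/7·R2.
R4 ← R4 − 45/7·R2.
R3 ← R3 / (915).
R1 ← R1 − 237·R3.
R2 ← R2 + 128·R3.
R4 ← R4 − 806·R3.
R4 ← R4 / (2848/305).
R1 ← R1 − 456/305·R4.
R2 ← R2 + 559/305·R4.
R3 ← R3 + 83/305·R4.
Reading off the reduced rows gives x_1 = -1/2, x_2 = -3/2, x_3 = 1/2, x_4 = -1.

x_1 = -1/2, x_2 = -3/2, x_3 = 1/2, x_4 = -1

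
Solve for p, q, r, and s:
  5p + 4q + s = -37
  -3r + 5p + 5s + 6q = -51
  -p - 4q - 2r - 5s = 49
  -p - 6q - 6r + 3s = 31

p = -4, q = -3, r = -4, s = -5

Row-reduce the augmented matrix:
R1 ← R1 / (5).
R2 ← R2 − 5·R1.
R3 ← R3 + 1·R1.
R4 ← R4 + 1·R1.
R2 ← R2 / (2).
R1 ← R1 − 4/5·R2.
R3 ← R3 + 16/5·R2.
R4 ← R4 + 26/5·R2.
R3 ← R3 / (-34/5).
R1 ← R1 − 6/5·R3.
R2 ← R2 + 3/2·R3.
R4 ← R4 + 69/5·R3.
R4 ← R4 / (176/17).
R1 ← R1 + 19/17·R4.
R2 ← R2 − 28/17·R4.
R3 ← R3 + 4/17·R4.
Reading off the reduced rows gives p = -4, q = -3, r = -4, s = -5.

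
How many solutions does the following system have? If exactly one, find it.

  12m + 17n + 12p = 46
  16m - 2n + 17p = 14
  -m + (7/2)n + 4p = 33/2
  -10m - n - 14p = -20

Row-reduce:
R1 ← R1 / (12).
R2 ← R2 − 16·R1.
R3 ← R3 + 1·R1.
R4 ← R4 + 10·R1.
R2 ← R2 / (-74/3).
R1 ← R1 − 17/12·R2.
R3 ← R3 − 59/12·R2.
R4 ← R4 − 79/6·R2.
R3 ← R3 / (1539/296).
R1 ← R1 − 313/296·R3.
R2 ← R2 + 3/74·R3.
R4 ← R4 + 513/148·R3.
Row 4 reduces to 0 = 1/3, a contradiction. The system is inconsistent.

no solution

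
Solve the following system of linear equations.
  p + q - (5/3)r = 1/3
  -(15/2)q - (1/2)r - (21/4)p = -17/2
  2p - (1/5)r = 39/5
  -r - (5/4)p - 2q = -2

no solution

Row-reduce:
R2 ← R2 + 21/4·R1.
R3 ← R3 − 2·R1.
R4 ← R4 + 5/4·R1.
R2 ← R2 / (-9/4).
R1 ← R1 − 1·R2.
R3 ← R3 + 2·R2.
R4 ← R4 + 3/4·R2.
R3 ← R3 / (511/45).
R1 ← R1 + 52/9·R3.
R2 ← R2 − 37/9·R3.
Row 4 reduces to 0 = 2/3, a contradiction. The system is inconsistent.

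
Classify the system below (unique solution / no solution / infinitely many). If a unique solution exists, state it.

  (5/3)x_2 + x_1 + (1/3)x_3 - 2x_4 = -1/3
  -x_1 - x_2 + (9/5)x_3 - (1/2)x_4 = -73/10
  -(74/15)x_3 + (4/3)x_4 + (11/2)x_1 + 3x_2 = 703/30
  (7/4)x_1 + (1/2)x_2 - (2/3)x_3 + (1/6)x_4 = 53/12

Row-reduce:
R2 ← R2 + 1·R1.
R3 ← R3 − 11/2·R1.
R4 ← R4 − 7/4·R1.
R2 ← R2 / (2/3).
R1 ← R1 − 5/3·R2.
R3 ← R3 + 37/6·R2.
R4 ← R4 + 29/12·R2.
R3 ← R3 / (389/30).
R1 ← R1 + 5·R3.
R2 ← R2 − 16/5·R3.
R4 ← R4 − 389/60·R3.
Rank is 3 with 4 unknowns, leaving x_4 free.

infinitely many solutions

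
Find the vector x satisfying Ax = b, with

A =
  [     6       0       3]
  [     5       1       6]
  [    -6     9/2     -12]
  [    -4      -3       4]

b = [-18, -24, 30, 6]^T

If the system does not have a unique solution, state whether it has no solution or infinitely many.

Row-reduce:
R1 ← R1 / (6).
R2 ← R2 − 5·R1.
R3 ← R3 + 6·R1.
R4 ← R4 + 4·R1.
R3 ← R3 − 9/2·R2.
R4 ← R4 + 3·R2.
R3 ← R3 / (-99/4).
R1 ← R1 − 1/2·R3.
R2 ← R2 − 7/2·R3.
R4 ← R4 − 33/2·R3.
Row 4 reduces to 0 = 2, a contradiction. The system is inconsistent.

no solution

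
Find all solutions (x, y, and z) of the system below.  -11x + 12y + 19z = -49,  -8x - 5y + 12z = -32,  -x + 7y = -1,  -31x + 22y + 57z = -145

x = 1, y = 0, z = -2

Row-reduce the augmented matrix:
R1 ← R1 / (-11).
R2 ← R2 + 8·R1.
R3 ← R3 + 1·R1.
R4 ← R4 + 31·R1.
R2 ← R2 / (-151/11).
R1 ← R1 + 12/11·R2.
R3 ← R3 − 65/11·R2.
R4 ← R4 + 130/11·R2.
R3 ← R3 / (-379/151).
R1 ← R1 + 239/151·R3.
R2 ← R2 − 20/151·R3.
R4 ← R4 − 758/151·R3.
R4 reduces to 0 = 0, so the extra equation is consistent.
Reading off the reduced rows gives x = 1, y = 0, z = -2.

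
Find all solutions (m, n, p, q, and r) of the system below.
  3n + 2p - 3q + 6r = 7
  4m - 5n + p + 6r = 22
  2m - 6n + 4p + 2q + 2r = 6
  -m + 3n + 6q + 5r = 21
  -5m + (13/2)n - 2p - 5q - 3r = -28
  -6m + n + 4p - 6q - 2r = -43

Row-reduce:
Swap R1 and R2.
R1 ← R1 / (4).
R3 ← R3 − 2·R1.
R4 ← R4 + 1·R1.
R5 ← R5 + 5·R1.
R6 ← R6 + 6·R1.
R2 ← R2 / (3).
R1 ← R1 + 5/4·R2.
R3 ← R3 + 7/2·R2.
R4 ← R4 − 7/4·R2.
R5 ← R5 − 1/4·R2.
R6 ← R6 + 13/2·R2.
R3 ← R3 / (35/6).
R1 ← R1 − 13/12·R3.
R2 ← R2 − 2/3·R3.
R4 ← R4 + 11/12·R3.
R5 ← R5 + 11/12·R3.
R6 ← R6 − 59/6·R3.
R4 ← R4 / (263/35).
R1 ← R1 + 34/35·R4.
R2 ← R2 + 29/35·R4.
R3 ← R3 + 9/35·R4.
R5 ← R5 + 349/70·R4.
R6 ← R6 + 349/35·R4.
R5 ← R5 / (1988/263).
R1 ← R1 − 893/263·R5.
R2 ← R2 − 460/263·R5.
R3 ← R3 − 306/263·R5.
R4 ← R4 − 138/263·R5.
R6 ← R6 − 3976/263·R5.
Row 6 reduces to 0 = 1, a contradiction. The system is inconsistent.

no solution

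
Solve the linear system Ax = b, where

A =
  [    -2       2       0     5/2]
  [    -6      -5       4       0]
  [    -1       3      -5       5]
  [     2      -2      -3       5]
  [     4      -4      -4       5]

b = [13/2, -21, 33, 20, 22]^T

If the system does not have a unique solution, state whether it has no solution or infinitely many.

no solution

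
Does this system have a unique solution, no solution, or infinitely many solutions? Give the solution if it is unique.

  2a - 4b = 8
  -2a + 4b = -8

infinitely many solutions

Row-reduce:
R1 ← R1 / (2).
R2 ← R2 + 2·R1.
Rank is 1 with 2 unknowns, leaving b free.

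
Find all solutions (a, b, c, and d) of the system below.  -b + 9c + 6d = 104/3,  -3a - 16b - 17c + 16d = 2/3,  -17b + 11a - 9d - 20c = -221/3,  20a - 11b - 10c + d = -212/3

Row-reduce the augmented matrix:
Swap R1 and R2.
R1 ← R1 / (-3).
R3 ← R3 − 11·R1.
R4 ← R4 − 20·R1.
R2 ← R2 / (-1).
R1 ← R1 − 16/3·R2.
R3 ← R3 + 227/3·R2.
R4 ← R4 + 353/3·R2.
R3 ← R3 / (-2290/3).
R1 ← R1 − 161/3·R3.
R2 ← R2 + 9·R3.
R4 ← R4 + 3547/3·R3.
R4 ← R4 / (63987/2290).
R1 ← R1 + 4031/2290·R4.
R2 ← R2 + 2823/2290·R4.
R3 ← R3 − 1213/2290·R4.
Reading off the reduced rows gives a = -3, b = -5/3, c = 3, d = 1.

a = -3, b = -5/3, c = 3, d = 1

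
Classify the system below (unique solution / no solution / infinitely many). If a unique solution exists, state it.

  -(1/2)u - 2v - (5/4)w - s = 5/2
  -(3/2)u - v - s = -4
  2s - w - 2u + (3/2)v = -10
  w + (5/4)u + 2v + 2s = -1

u = 4, v = 0, w = -2, s = -2

Row-reduce the augmented matrix:
R1 ← R1 / (-1/2).
R2 ← R2 + 3/2·R1.
R3 ← R3 + 2·R1.
R4 ← R4 − 5/4·R1.
R2 ← R2 / (5).
R1 ← R1 − 4·R2.
R3 ← R3 − 19/2·R2.
R4 ← R4 + 3·R2.
R3 ← R3 / (-25/8).
R1 ← R1 + 1/2·R3.
R2 ← R2 − 3/4·R3.
R4 ← R4 − 1/8·R3.
R4 ← R4 / (197/250).
R1 ← R1 − 6/125·R4.
R2 ← R2 − 116/125·R4.
R3 ← R3 + 88/125·R4.
Reading off the reduced rows gives u = 4, v = 0, w = -2, s = -2.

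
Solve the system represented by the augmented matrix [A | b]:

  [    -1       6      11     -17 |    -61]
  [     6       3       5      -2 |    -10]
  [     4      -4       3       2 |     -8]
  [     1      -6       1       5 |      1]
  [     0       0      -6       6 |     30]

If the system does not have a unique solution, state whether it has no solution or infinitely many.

Row-reduce the augmented matrix:
R1 ← R1 / (-1).
R2 ← R2 − 6·R1.
R3 ← R3 − 4·R1.
R4 ← R4 − 1·R1.
R2 ← R2 / (39).
R1 ← R1 + 6·R2.
R3 ← R3 − 20·R2.
R3 ← R3 / (413/39).
R1 ← R1 + 1/13·R3.
R2 ← R2 − 71/39·R3.
R4 ← R4 − 12·R3.
R5 ← R5 + 6·R3.
R4 ← R4 / (972/413).
R1 ← R1 − 375/413·R4.
R2 ← R2 + 202/413·R4.
R3 ← R3 + 494/413·R4.
R5 ← R5 + 486/413·R4.
R5 reduces to 0 = 0, so the extra equation is consistent.
Reading off the reduced rows gives x_1 = 0, x_2 = 2, x_3 = -2, x_4 = 3.

x_1 = 0, x_2 = 2, x_3 = -2, x_4 = 3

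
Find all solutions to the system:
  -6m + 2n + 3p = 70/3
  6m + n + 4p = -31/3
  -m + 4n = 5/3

m = -3, n = -1/3, p = 2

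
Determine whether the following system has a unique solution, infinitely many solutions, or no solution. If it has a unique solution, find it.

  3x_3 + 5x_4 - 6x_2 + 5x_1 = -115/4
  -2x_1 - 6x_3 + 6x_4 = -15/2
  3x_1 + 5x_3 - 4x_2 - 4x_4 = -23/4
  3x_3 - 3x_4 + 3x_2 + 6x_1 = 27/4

Row-reduce the augmented matrix:
R1 ← R1 / (5).
R2 ← R2 + 2·R1.
R3 ← R3 − 3·R1.
R4 ← R4 − 6·R1.
R2 ← R2 / (-12/5).
R1 ← R1 + 6/5·R2.
R3 ← R3 + 2/5·R2.
R4 ← R4 − 51/5·R2.
R3 ← R3 / (4).
R1 ← R1 − 3·R3.
R2 ← R2 − 2·R3.
R4 ← R4 + 21·R3.
R4 ← R4 / (-75/4).
R1 ← R1 − 13/4·R4.
R2 ← R2 − 5/6·R4.
R3 ← R3 + 25/12·R4.
Reading off the reduced rows gives x_1 = -3/4, x_2 = 9/4, x_3 = -1/2, x_4 = -2.

x_1 = -3/4, x_2 = 9/4, x_3 = -1/2, x_4 = -2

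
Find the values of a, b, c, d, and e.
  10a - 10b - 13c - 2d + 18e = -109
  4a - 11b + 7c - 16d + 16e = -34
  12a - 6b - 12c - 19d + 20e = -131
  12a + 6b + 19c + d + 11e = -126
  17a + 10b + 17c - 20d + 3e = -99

a = -4, b = -5, c = 1, d = -1, e = -6

Row-reduce the augmented matrix:
R1 ← R1 / (10).
R2 ← R2 − 4·R1.
R3 ← R3 − 12·R1.
R4 ← R4 − 12·R1.
R5 ← R5 − 17·R1.
R2 ← R2 / (-7).
R1 ← R1 + 1·R2.
R3 ← R3 − 6·R2.
R4 ← R4 − 18·R2.
R5 ← R5 − 27·R2.
R3 ← R3 / (492/35).
R1 ← R1 + 213/70·R3.
R2 ← R2 + 61/35·R3.
R4 ← R4 − 2309/35·R3.
R5 ← R5 − 6031/70·R3.
R4 ← R4 / (50855/492).
R1 ← R1 + 1457/328·R4.
R2 ← R2 + 739/492·R4.
R3 ← R3 + 1037/492·R4.
R5 ← R5 − 104665/984·R4.
R5 ← R5 / (-279879/20342).
R1 ← R1 − 116723/101710·R5.
R2 ← R2 + 38183/50855·R5.
R3 ← R3 − 5051/50855·R5.
R4 ← R4 + 7804/50855·R5.
Reading off the reduced rows gives a = -4, b = -5, c = 1, d = -1, e = -6.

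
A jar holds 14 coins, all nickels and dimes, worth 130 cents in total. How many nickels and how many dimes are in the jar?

nickels: 2, dimes: 12

Let n = nickels, d = dimes.
  n + d = 14
  5n + 10d = 130
From equation 1: n = 14 − d.
Substitute into equation 2 and solve: d = 12.
Then n = 2.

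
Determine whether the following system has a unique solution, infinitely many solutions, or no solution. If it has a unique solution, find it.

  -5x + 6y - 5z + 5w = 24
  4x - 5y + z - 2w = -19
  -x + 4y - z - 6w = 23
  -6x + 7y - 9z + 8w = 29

infinitely many solutions

Row-reduce:
R1 ← R1 / (-5).
R2 ← R2 − 4·R1.
R3 ← R3 + 1·R1.
R4 ← R4 + 6·R1.
R2 ← R2 / (-1/5).
R1 ← R1 + 6/5·R2.
R3 ← R3 − 14/5·R2.
R4 ← R4 + 1/5·R2.
R3 ← R3 / (-42).
R1 ← R1 − 19·R3.
R2 ← R2 − 15·R3.
Rank is 3 with 4 unknowns, leaving w free.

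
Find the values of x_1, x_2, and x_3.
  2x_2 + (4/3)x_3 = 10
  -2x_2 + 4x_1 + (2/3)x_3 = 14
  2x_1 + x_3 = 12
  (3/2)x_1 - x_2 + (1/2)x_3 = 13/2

x_1 = 3, x_2 = 1, x_3 = 6

Row-reduce the augmented matrix:
Swap R1 and R2.
R1 ← R1 / (4).
R3 ← R3 − 2·R1.
R4 ← R4 − 3/2·R1.
R2 ← R2 / (2).
R1 ← R1 + 1/2·R2.
R3 ← R3 − 1·R2.
R4 ← R4 + 1/4·R2.
Swap R3 and R4.
R3 ← R3 / (5/12).
R1 ← R1 − 1/2·R3.
R2 ← R2 − 2/3·R3.
R4 reduces to 0 = 0, so the extra equation is consistent.
Reading off the reduced rows gives x_1 = 3, x_2 = 1, x_3 = 6.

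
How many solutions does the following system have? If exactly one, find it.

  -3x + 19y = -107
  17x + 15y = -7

x = 4, y = -5

Row-reduce the augmented matrix:
R1 ← R1 / (-3).
R2 ← R2 − 17·R1.
R2 ← R2 / (368/3).
R1 ← R1 + 19/3·R2.
Reading off the reduced rows gives x = 4, y = -5.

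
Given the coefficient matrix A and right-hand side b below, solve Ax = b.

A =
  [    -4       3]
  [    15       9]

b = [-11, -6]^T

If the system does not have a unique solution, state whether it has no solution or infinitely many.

x_1 = 1, x_2 = -7/3

Row-reduce the augmented matrix:
R1 ← R1 / (-4).
R2 ← R2 − 15·R1.
R2 ← R2 / (81/4).
R1 ← R1 + 3/4·R2.
Reading off the reduced rows gives x_1 = 1, x_2 = -7/3.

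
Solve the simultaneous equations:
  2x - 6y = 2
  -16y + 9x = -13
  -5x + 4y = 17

Row-reduce the augmented matrix:
R1 ← R1 / (2).
R2 ← R2 − 9·R1.
R3 ← R3 + 5·R1.
R2 ← R2 / (11).
R1 ← R1 + 3·R2.
R3 ← R3 + 11·R2.
R3 reduces to 0 = 0, so the extra equation is consistent.
Reading off the reduced rows gives x = -5, y = -2.

x = -5, y = -2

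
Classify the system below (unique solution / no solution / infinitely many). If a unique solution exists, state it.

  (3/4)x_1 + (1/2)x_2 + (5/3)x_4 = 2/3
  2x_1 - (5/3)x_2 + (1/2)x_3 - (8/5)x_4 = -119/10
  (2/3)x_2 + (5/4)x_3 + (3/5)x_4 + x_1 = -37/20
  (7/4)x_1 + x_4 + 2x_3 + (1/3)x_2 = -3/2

x_1 = -6, x_2 = -3, x_3 = 3, x_4 = 4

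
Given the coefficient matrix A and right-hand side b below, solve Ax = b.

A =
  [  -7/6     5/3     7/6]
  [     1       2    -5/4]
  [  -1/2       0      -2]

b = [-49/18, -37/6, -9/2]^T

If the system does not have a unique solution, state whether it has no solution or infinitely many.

x_1 = 1, x_2 = -7/3, x_3 = 2

Row-reduce the augmented matrix:
R1 ← R1 / (-7/6).
R2 ← R2 − 1·R1.
R3 ← R3 + 1/2·R1.
R2 ← R2 / (24/7).
R1 ← R1 + 10/7·R2.
R3 ← R3 + 5/7·R2.
R3 ← R3 / (-245/96).
R1 ← R1 + 53/48·R3.
R2 ← R2 + 7/96·R3.
Reading off the reduced rows gives x_1 = 1, x_2 = -7/3, x_3 = 2.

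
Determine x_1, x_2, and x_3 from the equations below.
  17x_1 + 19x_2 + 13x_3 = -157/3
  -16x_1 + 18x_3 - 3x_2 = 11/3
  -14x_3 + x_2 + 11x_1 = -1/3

x_1 = -8/3, x_2 = 1, x_3 = -2

Row-reduce the augmented matrix:
R1 ← R1 / (17).
R2 ← R2 + 16·R1.
R3 ← R3 − 11·R1.
R2 ← R2 / (253/17).
R1 ← R1 − 19/17·R2.
R3 ← R3 + 192/17·R2.
R3 ← R3 / (135/253).
R1 ← R1 + 381/253·R3.
R2 ← R2 − 514/253·R3.
Reading off the reduced rows gives x_1 = -8/3, x_2 = 1, x_3 = -2.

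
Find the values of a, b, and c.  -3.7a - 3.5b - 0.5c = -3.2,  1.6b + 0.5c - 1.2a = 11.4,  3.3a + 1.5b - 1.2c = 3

a = -4, b = 6, c = -6

Row-reduce the augmented matrix:
R1 ← R1 / (-37/10).
R2 ← R2 + 6/5·R1.
R3 ← R3 − 33/10·R1.
R2 ← R2 / (506/185).
R1 ← R1 − 35/37·R2.
R3 ← R3 + 60/37·R2.
R3 ← R3 / (-3171/2530).
R1 ← R1 + 95/1012·R3.
R2 ← R2 − 245/1012·R3.
Reading off the reduced rows gives a = -4, b = 6, c = -6.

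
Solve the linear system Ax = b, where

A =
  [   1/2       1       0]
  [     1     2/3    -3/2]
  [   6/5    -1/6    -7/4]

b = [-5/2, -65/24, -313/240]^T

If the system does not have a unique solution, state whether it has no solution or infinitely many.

x_1 = -1, x_2 = -2, x_3 = 1/4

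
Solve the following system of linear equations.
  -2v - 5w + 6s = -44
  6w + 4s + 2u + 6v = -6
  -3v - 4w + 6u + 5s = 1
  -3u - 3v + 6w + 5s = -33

Row-reduce the augmented matrix:
Swap R1 and R2.
R1 ← R1 / (2).
R3 ← R3 − 6·R1.
R4 ← R4 + 3·R1.
R2 ← R2 / (-2).
R1 ← R1 − 3·R2.
R3 ← R3 + 21·R2.
R4 ← R4 − 6·R2.
R3 ← R3 / (61/2).
R1 ← R1 + 9/2·R3.
R2 ← R2 − 5/2·R3.
R4 ← R4 / (29).
R1 ← R1 − 41/61·R4.
R2 ← R2 − 167/61·R4.
R3 ← R3 + 140/61·R4.
Reading off the reduced rows gives u = 6, v = -1, w = 2, s = -6.

u = 6, v = -1, w = 2, s = -6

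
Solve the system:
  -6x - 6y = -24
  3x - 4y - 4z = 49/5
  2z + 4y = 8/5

x = 3, y = 1, z = -6/5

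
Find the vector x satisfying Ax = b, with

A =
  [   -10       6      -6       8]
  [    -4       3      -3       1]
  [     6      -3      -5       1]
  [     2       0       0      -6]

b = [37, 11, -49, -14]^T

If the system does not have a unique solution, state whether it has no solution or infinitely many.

Row-reduce:
R1 ← R1 / (-10).
R2 ← R2 + 4·R1.
R3 ← R3 − 6·R1.
R4 ← R4 − 2·R1.
R2 ← R2 / (3/5).
R1 ← R1 + 3/5·R2.
R3 ← R3 − 3/5·R2.
R4 ← R4 − 6/5·R2.
R3 ← R3 / (-8).
R2 ← R2 + 1·R3.
Row 4 reduces to 0 = 1, a contradiction. The system is inconsistent.

no solution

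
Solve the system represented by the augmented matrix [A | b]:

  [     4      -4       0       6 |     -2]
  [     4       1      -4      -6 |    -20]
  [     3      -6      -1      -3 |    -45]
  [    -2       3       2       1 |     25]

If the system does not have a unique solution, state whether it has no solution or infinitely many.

x_1 = 1, x_2 = 6, x_3 = 3, x_4 = 3

Row-reduce the augmented matrix:
R1 ← R1 / (4).
R2 ← R2 − 4·R1.
R3 ← R3 − 3·R1.
R4 ← R4 + 2·R1.
R2 ← R2 / (5).
R1 ← R1 + 1·R2.
R3 ← R3 + 3·R2.
R4 ← R4 − 1·R2.
R3 ← R3 / (-17/5).
R1 ← R1 + 4/5·R3.
R2 ← R2 + 4/5·R3.
R4 ← R4 − 14/5·R3.
R4 ← R4 / (-97/17).
R1 ← R1 − 87/34·R4.
R2 ← R2 − 18/17·R4.
R3 ← R3 − 147/34·R4.
Reading off the reduced rows gives x_1 = 1, x_2 = 6, x_3 = 3, x_4 = 3.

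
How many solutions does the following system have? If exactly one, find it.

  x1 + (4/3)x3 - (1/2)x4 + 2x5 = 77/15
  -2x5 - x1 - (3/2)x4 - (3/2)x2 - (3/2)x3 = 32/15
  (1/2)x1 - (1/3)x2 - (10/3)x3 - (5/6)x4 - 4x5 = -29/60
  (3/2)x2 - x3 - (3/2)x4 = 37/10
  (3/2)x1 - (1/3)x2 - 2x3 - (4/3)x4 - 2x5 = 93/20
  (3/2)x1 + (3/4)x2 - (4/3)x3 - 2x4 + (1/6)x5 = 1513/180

x1 = 3/2, x2 = -4/5, x3 = -2/5, x4 = -3, x5 = 4/3

Row-reduce the augmented matrix:
R2 ← R2 + 1·R1.
R3 ← R3 − 1/2·R1.
R5 ← R5 − 3/2·R1.
R6 ← R6 − 3/2·R1.
R2 ← R2 / (-3/2).
R3 ← R3 + 1/3·R2.
R4 ← R4 − 3/2·R2.
R5 ← R5 + 1/3·R2.
R6 ← R6 − 3/4·R2.
R3 ← R3 / (-107/27).
R1 ← R1 − 4/3·R3.
R2 ← R2 − 1/9·R3.
R4 ← R4 + 7/6·R3.
R5 ← R5 + 107/27·R3.
R6 ← R6 + 41/12·R3.
R4 ← R4 / (-2961/856).
R1 ← R1 + 117/214·R4.
R2 ← R2 − 569/428·R4.
R3 ← R3 − 15/428·R4.
R6 ← R6 + 3647/1712·R4.
Swap R5 and R6.
R5 ← R5 / (161/282).
R1 ← R1 − 4/47·R5.
R2 ← R2 − 20/47·R5.
R3 ← R3 − 60/47·R5.
R4 ← R4 + 20/47·R5.
R6 reduces to 0 = 0, so the extra equation is consistent.
Reading off the reduced rows gives x1 = 3/2, x2 = -4/5, x3 = -2/5, x4 = -3, x5 = 4/3.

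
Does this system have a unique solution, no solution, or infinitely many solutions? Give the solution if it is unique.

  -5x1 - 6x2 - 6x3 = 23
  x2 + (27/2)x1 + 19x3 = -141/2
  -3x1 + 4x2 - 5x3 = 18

infinitely many solutions

Row-reduce:
R1 ← R1 / (-5).
R2 ← R2 − 27/2·R1.
R3 ← R3 + 3·R1.
R2 ← R2 / (-76/5).
R1 ← R1 − 6/5·R2.
R3 ← R3 − 38/5·R2.
Rank is 2 with 3 unknowns, leaving x3 free.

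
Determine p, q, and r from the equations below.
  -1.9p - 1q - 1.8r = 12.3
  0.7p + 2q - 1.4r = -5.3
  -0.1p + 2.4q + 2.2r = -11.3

p = -3, q = -3, r = -2

Row-reduce the augmented matrix:
R1 ← R1 / (-19/10).
R2 ← R2 − 7/10·R1.
R3 ← R3 + 1/10·R1.
R2 ← R2 / (31/19).
R1 ← R1 − 10/19·R2.
R3 ← R3 − 233/95·R2.
R3 ← R3 / (4182/775).
R1 ← R1 − 50/31·R3.
R2 ← R2 + 196/155·R3.
Reading off the reduced rows gives p = -3, q = -3, r = -2.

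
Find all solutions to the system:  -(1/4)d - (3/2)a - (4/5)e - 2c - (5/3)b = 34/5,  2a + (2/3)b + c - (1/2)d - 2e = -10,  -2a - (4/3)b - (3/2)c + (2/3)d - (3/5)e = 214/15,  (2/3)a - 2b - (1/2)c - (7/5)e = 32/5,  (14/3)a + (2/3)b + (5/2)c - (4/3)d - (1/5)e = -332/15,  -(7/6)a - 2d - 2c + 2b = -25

a = -6, b = -6, c = 6, d = 4, e = -1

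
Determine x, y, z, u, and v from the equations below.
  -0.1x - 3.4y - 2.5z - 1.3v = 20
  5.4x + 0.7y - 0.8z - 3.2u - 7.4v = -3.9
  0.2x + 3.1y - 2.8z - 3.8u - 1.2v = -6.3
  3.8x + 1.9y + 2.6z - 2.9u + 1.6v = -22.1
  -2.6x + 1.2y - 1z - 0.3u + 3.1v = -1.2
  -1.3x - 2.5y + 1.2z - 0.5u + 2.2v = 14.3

x = -4, y = -5, z = 0, u = -2, v = -2

Row-reduce the augmented matrix:
R1 ← R1 / (-1/10).
R2 ← R2 − 27/5·R1.
R3 ← R3 − 1/5·R1.
R4 ← R4 − 19/5·R1.
R5 ← R5 + 13/5·R1.
R6 ← R6 + 13/10·R1.
R2 ← R2 / (-1829/10).
R1 ← R1 − 34·R2.
R3 ← R3 + 37/10·R2.
R4 ← R4 + 1273/10·R2.
R5 ← R5 − 448/5·R2.
R6 ← R6 − 417/10·R2.
R3 ← R3 / (-46208/9145).
R1 ← R1 + 447/1829·R3.
R2 ← R2 − 1358/1829·R3.
R4 ← R4 − 19369/9145·R3.
R5 ← R5 + 23104/9145·R3.
R6 ← R6 − 50087/18290·R3.
R4 ← R4 / (-517179/231040).
R1 ← R1 + 19139/46208·R4.
R2 ← R2 + 12277/23104·R4.
R3 ← R3 − 34159/46208·R4.
R6 ← R6 + 300721/92416·R4.
Swap R5 and R6.
R5 ← R5 / (-5943347/795660).
R1 ← R1 + 182495/79566·R5.
R2 ← R2 + 45979/39783·R5.
R3 ← R3 − 173737/79566·R5.
R4 ← R4 + 93757/39783·R5.
R6 reduces to 0 = 0, so the extra equation is consistent.
Reading off the reduced rows gives x = -4, y = -5, z = 0, u = -2, v = -2.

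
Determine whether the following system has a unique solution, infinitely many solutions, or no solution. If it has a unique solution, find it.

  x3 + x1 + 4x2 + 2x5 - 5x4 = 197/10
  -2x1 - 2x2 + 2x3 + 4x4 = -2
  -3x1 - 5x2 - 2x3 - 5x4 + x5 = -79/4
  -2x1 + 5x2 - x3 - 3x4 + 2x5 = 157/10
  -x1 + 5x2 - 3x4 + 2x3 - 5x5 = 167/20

Row-reduce the augmented matrix:
R2 ← R2 + 2·R1.
R3 ← R3 + 3·R1.
R4 ← R4 + 2·R1.
R5 ← R5 + 1·R1.
R2 ← R2 / (6).
R1 ← R1 − 4·R2.
R3 ← R3 − 7·R2.
R4 ← R4 − 13·R2.
R5 ← R5 − 9·R2.
R3 ← R3 / (-11/3).
R1 ← R1 + 5/3·R3.
R2 ← R2 − 2/3·R3.
R4 ← R4 + 23/3·R3.
R5 ← R5 + 3·R3.
R4 ← R4 / (299/11).
R1 ← R1 − 54/11·R4.
R2 ← R2 + 37/11·R4.
R3 ← R3 − 39/11·R4.
R5 ← R5 − 128/11·R4.
R5 ← R5 / (-2296/299).
R1 ← R1 + 109/299·R5.
R2 ← R2 − 47/299·R5.
R3 ← R3 − 8/23·R5.
R4 ← R4 + 83/299·R5.
Reading off the reduced rows gives x1 = 3/5, x2 = 3, x3 = 13/5, x4 = 0, x5 = 9/4.

x1 = 3/5, x2 = 3, x3 = 13/5, x4 = 0, x5 = 9/4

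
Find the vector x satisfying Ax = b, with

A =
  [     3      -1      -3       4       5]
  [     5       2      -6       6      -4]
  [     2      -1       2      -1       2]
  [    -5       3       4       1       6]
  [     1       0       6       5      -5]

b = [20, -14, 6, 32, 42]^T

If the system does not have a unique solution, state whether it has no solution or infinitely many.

x_1 = -2, x_2 = -4, x_3 = 4, x_4 = 6, x_5 = 2

Row-reduce the augmented matrix:
R1 ← R1 / (3).
R2 ← R2 − 5·R1.
R3 ← R3 − 2·R1.
R4 ← R4 + 5·R1.
R5 ← R5 − 1·R1.
R2 ← R2 / (11/3).
R1 ← R1 + 1/3·R2.
R3 ← R3 + 1/3·R2.
R4 ← R4 − 4/3·R2.
R5 ← R5 − 1/3·R2.
R3 ← R3 / (43/11).
R1 ← R1 + 12/11·R3.
R2 ← R2 + 3/11·R3.
R4 ← R4 + 7/11·R3.
R5 ← R5 − 78/11·R3.
R4 ← R4 / (314/43).
R1 ← R1 − 10/43·R4.
R2 ← R2 + 19/43·R4.
R3 ← R3 + 41/43·R4.
R5 ← R5 − 451/43·R4.
R5 ← R5 / (-4325/157).
R1 ← R1 + 114/157·R5.
R2 ← R2 + 380/157·R5.
R3 ← R3 − 279/157·R5.
R4 ← R4 − 396/157·R5.
Reading off the reduced rows gives x_1 = -2, x_2 = -4, x_3 = 4, x_4 = 6, x_5 = 2.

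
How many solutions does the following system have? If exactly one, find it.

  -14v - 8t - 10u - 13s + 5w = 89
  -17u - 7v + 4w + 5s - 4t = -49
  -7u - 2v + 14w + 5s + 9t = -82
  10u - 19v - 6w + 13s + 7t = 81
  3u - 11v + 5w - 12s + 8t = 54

Row-reduce the augmented matrix:
R1 ← R1 / (-10).
R2 ← R2 + 17·R1.
R3 ← R3 + 7·R1.
R4 ← R4 − 10·R1.
R5 ← R5 − 3·R1.
R2 ← R2 / (84/5).
R1 ← R1 − 7/5·R2.
R3 ← R3 − 39/5·R2.
R4 ← R4 + 33·R2.
R5 ← R5 + 76/5·R2.
R3 ← R3 / (705/56).
R1 ← R1 + 1/8·R3.
R2 ← R2 + 15/56·R3.
R4 ← R4 + 551/56·R3.
R5 ← R5 − 17/7·R3.
R4 ← R4 / (7673/141).
R1 ← R1 + 133/141·R4.
R2 ← R2 − 232/141·R4.
R3 ← R3 − 17/141·R4.
R5 ← R5 − 1174/141·R4.
R5 ← R5 / (964952/115095).
R1 ← R1 − 63031/115095·R5.
R2 ← R2 − 877/115095·R5.
R3 ← R3 − 28718/38365·R5.
R4 ← R4 − 18178/38365·R5.
Reading off the reduced rows gives u = 6, v = -5, w = 1, s = -2, t = -6.

u = 6, v = -5, w = 1, s = -2, t = -6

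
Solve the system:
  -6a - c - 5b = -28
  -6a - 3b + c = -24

infinitely many solutions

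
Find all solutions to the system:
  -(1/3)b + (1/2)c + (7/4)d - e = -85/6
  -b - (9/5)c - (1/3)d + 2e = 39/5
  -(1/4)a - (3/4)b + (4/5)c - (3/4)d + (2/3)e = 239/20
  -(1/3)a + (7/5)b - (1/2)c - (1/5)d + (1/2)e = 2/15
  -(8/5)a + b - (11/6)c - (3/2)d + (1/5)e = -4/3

a = 2, b = -1, c = 4, d = -6, e = 6

Row-reduce the augmented matrix:
Swap R1 and R3.
R1 ← R1 / (-1/4).
R4 ← R4 + 1/3·R1.
R5 ← R5 + 8/5·R1.
R2 ← R2 / (-1).
R1 ← R1 − 3·R2.
R3 ← R3 + 1/3·R2.
R4 ← R4 − 12/5·R2.
R5 ← R5 − 29/5·R2.
R3 ← R3 / (11/10).
R1 ← R1 + 43/5·R3.
R2 ← R2 − 9/5·R3.
R4 ← R4 + 883/150·R3.
R5 ← R5 + 2609/150·R3.
R4 ← R4 / (59161/5940).
R1 ← R1 − 3277/198·R4.
R2 ← R2 + 179/66·R4.
R3 ← R3 − 335/198·R4.
R5 ← R5 − 182921/5940·R4.
R5 ← R5 / (-25991939/5324490).
R1 ← R1 + 130493/59161·R5.
R2 ← R2 + 29599/59161·R5.
R3 ← R3 + 1985/2649·R5.
R4 ← R4 + 26778/59161·R5.
Reading off the reduced rows gives a = 2, b = -1, c = 4, d = -6, e = 6.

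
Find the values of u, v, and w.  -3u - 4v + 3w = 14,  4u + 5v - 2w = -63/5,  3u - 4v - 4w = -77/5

Row-reduce the augmented matrix:
R1 ← R1 / (-3).
R2 ← R2 − 4·R1.
R3 ← R3 − 3·R1.
R2 ← R2 / (-1/3).
R1 ← R1 − 4/3·R2.
R3 ← R3 + 8·R2.
R3 ← R3 / (-49).
R1 ← R1 − 7·R3.
R2 ← R2 + 6·R3.
Reading off the reduced rows gives u = -7/5, v = -1/5, w = 3.

u = -7/5, v = -1/5, w = 3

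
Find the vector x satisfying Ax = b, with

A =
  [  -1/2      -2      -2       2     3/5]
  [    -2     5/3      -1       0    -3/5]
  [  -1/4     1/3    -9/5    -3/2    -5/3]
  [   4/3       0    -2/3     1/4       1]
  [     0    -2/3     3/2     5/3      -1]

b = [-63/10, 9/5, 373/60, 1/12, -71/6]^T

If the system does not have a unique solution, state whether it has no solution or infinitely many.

x_1 = -1, x_2 = 0, x_3 = -1, x_4 = -5, x_5 = 2

Row-reduce the augmented matrix:
R1 ← R1 / (-1/2).
R2 ← R2 + 2·R1.
R3 ← R3 + 1/4·R1.
R4 ← R4 − 4/3·R1.
R2 ← R2 / (29/3).
R1 ← R1 − 4·R2.
R3 ← R3 − 4/3·R2.
R4 ← R4 + 16/3·R2.
R5 ← R5 + 2/3·R2.
R3 ← R3 / (-256/145).
R1 ← R1 − 32/29·R3.
R2 ← R2 − 21/29·R3.
R4 ← R4 + 62/29·R3.
R5 ← R5 − 115/58·R3.
R4 ← R4 / (2197/768).
R1 ← R1 + 25/16·R4.
R2 ← R2 + 717/512·R4.
R3 ← R3 − 405/512·R4.
R5 ← R5 + 1393/3072·R4.
R5 ← R5 / (-439929/175760).
R1 ← R1 − 20234/32955·R5.
R2 ← R2 − 38297/87880·R5.
R3 ← R3 − 5185/52728·R5.
R4 ← R4 − 10849/10985·R5.
Reading off the reduced rows gives x_1 = -1, x_2 = 0, x_3 = -1, x_4 = -5, x_5 = 2.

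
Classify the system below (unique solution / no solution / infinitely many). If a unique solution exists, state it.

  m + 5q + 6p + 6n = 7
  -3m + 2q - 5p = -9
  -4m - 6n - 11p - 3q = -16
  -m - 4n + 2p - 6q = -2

infinitely many solutions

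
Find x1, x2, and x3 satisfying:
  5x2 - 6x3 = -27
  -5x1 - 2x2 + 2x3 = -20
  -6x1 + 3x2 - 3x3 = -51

x1 = 6, x2 = -3, x3 = 2

Row-reduce the augmented matrix:
Swap R1 and R2.
R1 ← R1 / (-5).
R3 ← R3 + 6·R1.
R2 ← R2 / (5).
R1 ← R1 − 2/5·R2.
R3 ← R3 − 27/5·R2.
R3 ← R3 / (27/25).
R1 ← R1 − 2/25·R3.
R2 ← R2 + 6/5·R3.
Reading off the reduced rows gives x1 = 6, x2 = -3, x3 = 2.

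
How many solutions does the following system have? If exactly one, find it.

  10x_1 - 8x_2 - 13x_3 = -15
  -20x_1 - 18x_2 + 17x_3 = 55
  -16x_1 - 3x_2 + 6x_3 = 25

Row-reduce the augmented matrix:
R1 ← R1 / (10).
R2 ← R2 + 20·R1.
R3 ← R3 + 16·R1.
R2 ← R2 / (-34).
R1 ← R1 + 4/5·R2.
R3 ← R3 + 79/5·R2.
R3 ← R3 / (-361/34).
R1 ← R1 + 37/34·R3.
R2 ← R2 − 9/34·R3.
Reading off the reduced rows gives x_1 = -1, x_2 = -1, x_3 = 1.

x_1 = -1, x_2 = -1, x_3 = 1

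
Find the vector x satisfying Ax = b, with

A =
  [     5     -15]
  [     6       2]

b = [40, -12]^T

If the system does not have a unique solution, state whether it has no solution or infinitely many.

Row-reduce the augmented matrix:
R1 ← R1 / (5).
R2 ← R2 − 6·R1.
R2 ← R2 / (20).
R1 ← R1 + 3·R2.
Reading off the reduced rows gives x_1 = -1, x_2 = -3.

x_1 = -1, x_2 = -3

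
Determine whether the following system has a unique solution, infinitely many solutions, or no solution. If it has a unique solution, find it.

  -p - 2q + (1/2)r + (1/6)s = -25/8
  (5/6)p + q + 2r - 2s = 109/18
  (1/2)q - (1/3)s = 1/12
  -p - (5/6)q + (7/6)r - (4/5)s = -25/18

p = 8/3, q = 1, r = 8/3, s = 5/4

Row-reduce the augmented matrix:
R1 ← R1 / (-1).
R2 ← R2 − 5/6·R1.
R4 ← R4 + 1·R1.
R2 ← R2 / (-2/3).
R1 ← R1 − 2·R2.
R3 ← R3 − 1/2·R2.
R4 ← R4 − 7/6·R2.
R3 ← R3 / (29/16).
R1 ← R1 − 27/4·R3.
R2 ← R2 + 29/8·R3.
R4 ← R4 − 235/48·R3.
R4 ← R4 / (389/870).
R1 ← R1 − 20/29·R4.
R2 ← R2 + 2/3·R4.
R3 ← R3 + 83/87·R4.
Reading off the reduced rows gives p = 8/3, q = 1, r = 8/3, s = 5/4.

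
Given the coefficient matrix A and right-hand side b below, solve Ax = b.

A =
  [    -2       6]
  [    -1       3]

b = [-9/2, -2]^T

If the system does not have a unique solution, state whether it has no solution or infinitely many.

no solution

Row-reduce:
R1 ← R1 / (-2).
R2 ← R2 + 1·R1.
Row 2 reduces to 0 = 1/4, a contradiction. The system is inconsistent.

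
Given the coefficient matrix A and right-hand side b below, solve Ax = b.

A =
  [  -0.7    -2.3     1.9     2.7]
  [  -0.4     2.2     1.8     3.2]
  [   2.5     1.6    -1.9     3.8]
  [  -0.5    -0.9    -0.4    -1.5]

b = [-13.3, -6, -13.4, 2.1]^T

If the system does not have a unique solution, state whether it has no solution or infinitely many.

x_1 = 4, x_2 = 2, x_3 = 4, x_4 = -5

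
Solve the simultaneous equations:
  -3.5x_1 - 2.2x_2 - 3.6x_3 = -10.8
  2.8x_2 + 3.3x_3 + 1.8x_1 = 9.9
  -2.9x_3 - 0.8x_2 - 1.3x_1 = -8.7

x_1 = 0, x_2 = 0, x_3 = 3

Row-reduce the augmented matrix:
R1 ← R1 / (-7/2).
R2 ← R2 − 9/5·R1.
R3 ← R3 + 13/10·R1.
R2 ← R2 / (292/175).
R1 ← R1 − 22/35·R2.
R3 ← R3 − 3/175·R2.
R3 ← R3 / (-4607/2920).
R1 ← R1 − 141/292·R3.
R2 ← R2 − 507/584·R3.
Reading off the reduced rows gives x_1 = 0, x_2 = 0, x_3 = 3.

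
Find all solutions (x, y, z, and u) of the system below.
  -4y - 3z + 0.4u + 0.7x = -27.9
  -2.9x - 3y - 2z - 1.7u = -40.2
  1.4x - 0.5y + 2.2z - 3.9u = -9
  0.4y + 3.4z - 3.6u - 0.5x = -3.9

x = 3, y = 5, z = 4, u = 5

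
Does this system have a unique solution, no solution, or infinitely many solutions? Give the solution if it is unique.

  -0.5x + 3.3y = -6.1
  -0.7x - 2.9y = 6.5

x = -1, y = -2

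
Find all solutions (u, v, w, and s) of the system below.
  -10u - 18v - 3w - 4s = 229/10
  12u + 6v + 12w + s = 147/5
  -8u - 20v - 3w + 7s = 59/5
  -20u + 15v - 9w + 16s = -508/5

u = 5/4, v = -2, w = 7/3, s = -8/5

Row-reduce the augmented matrix:
R1 ← R1 / (-10).
R2 ← R2 − 12·R1.
R3 ← R3 + 8·R1.
R4 ← R4 + 20·R1.
R2 ← R2 / (-78/5).
R1 ← R1 − 9/5·R2.
R3 ← R3 + 28/5·R2.
R4 ← R4 − 51·R2.
R3 ← R3 / (-47/13).
R1 ← R1 − 33/26·R3.
R2 ← R2 + 7/13·R3.
R4 ← R4 − 318/13·R3.
R4 ← R4 / (8443/94).
R1 ← R1 − 189/47·R4.
R2 ← R2 + 139/94·R4.
R3 ← R3 + 451/141·R4.
Reading off the reduced rows gives u = 5/4, v = -2, w = 7/3, s = -8/5.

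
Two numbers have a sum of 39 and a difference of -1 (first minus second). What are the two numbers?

Let x = first number, y = second number.
  x + y = 39
  x - y = -1
Row-reduce the augmented matrix:
R2 ← R2 − 1·R1.
R2 ← R2 / (-2).
R1 ← R1 − 1·R2.
Reading off the reduced rows gives x = 19, y = 20.

first number: 19, second number: 20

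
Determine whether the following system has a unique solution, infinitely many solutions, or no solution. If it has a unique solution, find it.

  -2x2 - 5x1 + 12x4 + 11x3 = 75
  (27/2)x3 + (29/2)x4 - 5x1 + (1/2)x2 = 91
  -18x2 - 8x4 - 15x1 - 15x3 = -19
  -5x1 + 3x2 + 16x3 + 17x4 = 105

no solution

Row-reduce:
R1 ← R1 / (-5).
R2 ← R2 + 5·R1.
R3 ← R3 + 15·R1.
R4 ← R4 + 5·R1.
R2 ← R2 / (5/2).
R1 ← R1 − 2/5·R2.
R3 ← R3 + 12·R2.
R4 ← R4 − 5·R2.
R3 ← R3 / (-36).
R1 ← R1 + 13/5·R3.
R2 ← R2 − 1·R3.
Row 4 reduces to 0 = -2, a contradiction. The system is inconsistent.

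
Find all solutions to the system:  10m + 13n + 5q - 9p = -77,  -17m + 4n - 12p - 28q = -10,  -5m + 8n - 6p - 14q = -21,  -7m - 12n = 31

Row-reduce:
R1 ← R1 / (10).
R2 ← R2 + 17·R1.
R3 ← R3 + 5·R1.
R4 ← R4 + 7·R1.
R2 ← R2 / (261/10).
R1 ← R1 − 13/10·R2.
R3 ← R3 − 29/2·R2.
R4 ← R4 + 29/10·R2.
R3 ← R3 / (14/3).
R1 ← R1 − 40/87·R3.
R2 ← R2 + 91/87·R3.
R4 ← R4 + 28/3·R3.
Row 4 reduces to 0 = -1, a contradiction. The system is inconsistent.

no solution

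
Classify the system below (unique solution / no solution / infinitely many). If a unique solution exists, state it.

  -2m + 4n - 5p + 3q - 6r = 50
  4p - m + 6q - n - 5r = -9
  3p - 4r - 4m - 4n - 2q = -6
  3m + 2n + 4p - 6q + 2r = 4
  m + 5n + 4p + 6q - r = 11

Row-reduce the augmented matrix:
R1 ← R1 / (-2).
R2 ← R2 + 1·R1.
R3 ← R3 + 4·R1.
R4 ← R4 − 3·R1.
R5 ← R5 − 1·R1.
R2 ← R2 / (-3).
R1 ← R1 + 2·R2.
R3 ← R3 + 12·R2.
R4 ← R4 − 8·R2.
R5 ← R5 − 7·R2.
R3 ← R3 / (-13).
R1 ← R1 + 11/6·R3.
R2 ← R2 + 13/6·R3.
R4 ← R4 − 83/6·R3.
R5 ← R5 − 50/3·R3.
R4 ← R4 / (-103/6).
R1 ← R1 + 5/6·R4.
R2 ← R2 − 17/6·R4.
R3 ← R3 − 2·R4.
R5 ← R5 + 46/3·R4.
R5 ← R5 / (10250/1339).
R1 ← R1 − 2476/1339·R5.
R2 ← R2 + 1641/1339·R5.
R3 ← R3 + 916/1339·R5.
R4 ← R4 + 366/1339·R5.
Reading off the reduced rows gives m = -2, n = 6, p = -2, q = -2, r = -3.

m = -2, n = 6, p = -2, q = -2, r = -3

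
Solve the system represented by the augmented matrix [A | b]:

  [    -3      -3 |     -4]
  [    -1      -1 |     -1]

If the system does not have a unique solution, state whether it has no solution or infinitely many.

no solution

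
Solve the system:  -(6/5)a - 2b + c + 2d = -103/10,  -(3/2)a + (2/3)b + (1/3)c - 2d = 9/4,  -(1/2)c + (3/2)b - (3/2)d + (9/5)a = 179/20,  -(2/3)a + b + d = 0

Row-reduce the augmented matrix:
R1 ← R1 / (-6/5).
R2 ← R2 + 3/2·R1.
R3 ← R3 − 9/5·R1.
R4 ← R4 + 2/3·R1.
R2 ← R2 / (19/6).
R1 ← R1 − 5/3·R2.
R3 ← R3 + 3/2·R2.
R4 ← R4 − 19/9·R2.
R3 ← R3 / (43/76).
R1 ← R1 + 20/57·R3.
R2 ← R2 + 11/38·R3.
R4 ← R4 − 1/18·R3.
R4 ← R4 / (1142/387).
R1 ← R1 − 40/129·R4.
R2 ← R2 + 75/43·R4.
R3 ← R3 + 48/43·R4.
Reading off the reduced rows gives a = 3/2, b = 5/2, c = -1/2, d = -3/2.

a = 3/2, b = 5/2, c = -1/2, d = -3/2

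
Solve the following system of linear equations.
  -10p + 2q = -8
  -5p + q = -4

infinitely many solutions

Row-reduce:
R1 ← R1 / (-10).
R2 ← R2 + 5·R1.
Rank is 1 with 2 unknowns, leaving q free.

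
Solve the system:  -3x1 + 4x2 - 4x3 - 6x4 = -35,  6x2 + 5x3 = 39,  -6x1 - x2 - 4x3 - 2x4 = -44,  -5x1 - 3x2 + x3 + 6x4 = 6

x1 = 3, x2 = 4, x3 = 3, x4 = 5

Row-reduce the augmented matrix:
R1 ← R1 / (-3).
R3 ← R3 + 6·R1.
R4 ← R4 + 5·R1.
R2 ← R2 / (6).
R1 ← R1 + 4/3·R2.
R3 ← R3 + 9·R2.
R4 ← R4 + 29/3·R2.
R3 ← R3 / (23/2).
R1 ← R1 − 22/9·R3.
R2 ← R2 − 5/6·R3.
R4 ← R4 − 283/18·R3.
R4 ← R4 / (482/207).
R1 ← R1 + 26/207·R4.
R2 ← R2 + 50/69·R4.
R3 ← R3 − 20/23·R4.
Reading off the reduced rows gives x1 = 3, x2 = 4, x3 = 3, x4 = 5.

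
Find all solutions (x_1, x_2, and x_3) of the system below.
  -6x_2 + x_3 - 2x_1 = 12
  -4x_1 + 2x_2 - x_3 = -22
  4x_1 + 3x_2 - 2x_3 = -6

x_1 = 3, x_2 = -2, x_3 = 6

Row-reduce the augmented matrix:
R1 ← R1 / (-2).
R2 ← R2 + 4·R1.
R3 ← R3 − 4·R1.
R2 ← R2 / (14).
R1 ← R1 − 3·R2.
R3 ← R3 + 9·R2.
R3 ← R3 / (-27/14).
R1 ← R1 − 1/7·R3.
R2 ← R2 + 3/14·R3.
Reading off the reduced rows gives x_1 = 3, x_2 = -2, x_3 = 6.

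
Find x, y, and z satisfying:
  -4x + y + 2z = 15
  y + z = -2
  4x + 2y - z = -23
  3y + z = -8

Row-reduce the augmented matrix:
R1 ← R1 / (-4).
R3 ← R3 − 4·R1.
R1 ← R1 + 1/4·R2.
R3 ← R3 − 3·R2.
R4 ← R4 − 3·R2.
R3 ← R3 / (-2).
R1 ← R1 + 1/4·R3.
R2 ← R2 − 1·R3.
R4 ← R4 + 2·R3.
R4 reduces to 0 = 0, so the extra equation is consistent.
Reading off the reduced rows gives x = -4, y = -3, z = 1.

x = -4, y = -3, z = 1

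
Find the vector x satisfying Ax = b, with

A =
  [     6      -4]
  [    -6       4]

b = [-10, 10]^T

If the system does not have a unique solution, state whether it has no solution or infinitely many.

infinitely many solutions

Row-reduce:
R1 ← R1 / (6).
R2 ← R2 + 6·R1.
Rank is 1 with 2 unknowns, leaving x_2 free.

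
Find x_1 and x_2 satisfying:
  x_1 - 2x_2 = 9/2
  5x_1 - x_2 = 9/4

x_1 = 0, x_2 = -9/4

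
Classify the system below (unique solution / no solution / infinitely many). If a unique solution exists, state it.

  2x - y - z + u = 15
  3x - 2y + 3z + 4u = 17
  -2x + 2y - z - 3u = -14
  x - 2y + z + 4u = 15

Row-reduce the augmented matrix:
R1 ← R1 / (2).
R2 ← R2 − 3·R1.
R3 ← R3 + 2·R1.
R4 ← R4 − 1·R1.
R2 ← R2 / (-1/2).
R1 ← R1 + 1/2·R2.
R3 ← R3 − 1·R2.
R4 ← R4 + 3/2·R2.
R3 ← R3 / (7).
R1 ← R1 + 5·R3.
R2 ← R2 + 9·R3.
R4 ← R4 + 12·R3.
R4 ← R4 / (8/7).
R1 ← R1 − 1/7·R4.
R2 ← R2 + 8/7·R4.
R3 ← R3 − 3/7·R4.
Reading off the reduced rows gives x = 5, y = 5, z = -4, u = 6.

x = 5, y = 5, z = -4, u = 6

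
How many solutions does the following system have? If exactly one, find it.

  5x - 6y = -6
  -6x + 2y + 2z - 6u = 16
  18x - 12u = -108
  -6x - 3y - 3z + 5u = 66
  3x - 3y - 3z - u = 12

x = -6, y = -4, z = -6, u = 0

Row-reduce the augmented matrix:
R1 ← R1 / (5).
R2 ← R2 + 6·R1.
R3 ← R3 − 18·R1.
R4 ← R4 + 6·R1.
R5 ← R5 − 3·R1.
R2 ← R2 / (-26/5).
R1 ← R1 + 6/5·R2.
R3 ← R3 − 108/5·R2.
R4 ← R4 + 51/5·R2.
R5 ← R5 − 3/5·R2.
R3 ← R3 / (108/13).
R1 ← R1 + 6/13·R3.
R2 ← R2 + 5/13·R3.
R4 ← R4 + 90/13·R3.
R5 ← R5 + 36/13·R3.
R4 ← R4 / (-14).
R1 ← R1 + 2/3·R4.
R2 ← R2 + 5/9·R4.
R3 ← R3 + 40/9·R4.
R5 ← R5 + 14·R4.
R5 reduces to 0 = 0, so the extra equation is consistent.
Reading off the reduced rows gives x = -6, y = -4, z = -6, u = 0.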